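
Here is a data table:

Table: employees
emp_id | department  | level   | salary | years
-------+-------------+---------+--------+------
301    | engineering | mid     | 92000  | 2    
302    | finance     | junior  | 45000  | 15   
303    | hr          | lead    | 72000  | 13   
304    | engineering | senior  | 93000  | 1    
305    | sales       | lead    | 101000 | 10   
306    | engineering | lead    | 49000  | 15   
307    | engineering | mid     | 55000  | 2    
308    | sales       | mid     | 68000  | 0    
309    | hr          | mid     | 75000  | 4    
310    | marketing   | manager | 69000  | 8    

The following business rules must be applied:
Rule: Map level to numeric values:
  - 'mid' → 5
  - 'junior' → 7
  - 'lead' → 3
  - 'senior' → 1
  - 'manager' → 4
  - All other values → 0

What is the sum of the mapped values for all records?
41

Step 1: Apply mapping to each record
Step 2: Count by status:
  'mid': 4 records × 5 = 20
  'junior': 1 records × 7 = 7
  'lead': 3 records × 3 = 9
  'senior': 1 records × 1 = 1
  'manager': 1 records × 4 = 4
Step 3: Sum all mapped values = 41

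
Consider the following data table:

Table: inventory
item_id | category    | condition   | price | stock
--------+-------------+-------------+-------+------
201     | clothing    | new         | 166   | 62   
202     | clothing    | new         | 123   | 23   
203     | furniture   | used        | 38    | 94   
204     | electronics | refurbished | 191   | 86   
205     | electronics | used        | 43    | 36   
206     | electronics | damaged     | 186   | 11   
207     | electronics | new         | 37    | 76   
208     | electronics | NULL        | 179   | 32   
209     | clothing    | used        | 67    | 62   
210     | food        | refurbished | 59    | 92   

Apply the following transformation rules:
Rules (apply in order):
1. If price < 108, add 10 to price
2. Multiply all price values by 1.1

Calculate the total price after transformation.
1252.9

Step 1: Apply Rule 1 - Add 10 to records with price < 108
  - 5 records affected: 244 + (5 × 10) = 294
  - Unaffected records: 845
  - Sum after Rule 1: 1139
Step 2: Apply Rule 2 - Multiply all by 1.1
  - 1139 × 1.1 = 1252.9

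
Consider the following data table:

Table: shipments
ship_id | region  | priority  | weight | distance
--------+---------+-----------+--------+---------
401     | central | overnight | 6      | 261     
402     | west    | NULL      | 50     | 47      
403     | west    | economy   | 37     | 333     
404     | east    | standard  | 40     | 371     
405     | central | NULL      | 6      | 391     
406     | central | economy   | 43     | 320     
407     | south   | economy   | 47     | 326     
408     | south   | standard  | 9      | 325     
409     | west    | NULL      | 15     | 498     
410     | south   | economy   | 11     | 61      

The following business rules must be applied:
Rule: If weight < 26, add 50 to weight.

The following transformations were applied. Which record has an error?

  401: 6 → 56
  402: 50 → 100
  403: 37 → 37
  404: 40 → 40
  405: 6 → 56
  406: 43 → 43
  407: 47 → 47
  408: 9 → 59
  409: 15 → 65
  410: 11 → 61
Record 402 has an error. The correct transformed value should be 50, not 100.

Step 1: Check each record against the rule
Step 2: Record 402 has weight = 50
Step 3: Since 50 >= 26, the bonus should not have been applied
Step 4: Correct value = 50, but claimed value = 100
Conclusion: Record 402 has the error.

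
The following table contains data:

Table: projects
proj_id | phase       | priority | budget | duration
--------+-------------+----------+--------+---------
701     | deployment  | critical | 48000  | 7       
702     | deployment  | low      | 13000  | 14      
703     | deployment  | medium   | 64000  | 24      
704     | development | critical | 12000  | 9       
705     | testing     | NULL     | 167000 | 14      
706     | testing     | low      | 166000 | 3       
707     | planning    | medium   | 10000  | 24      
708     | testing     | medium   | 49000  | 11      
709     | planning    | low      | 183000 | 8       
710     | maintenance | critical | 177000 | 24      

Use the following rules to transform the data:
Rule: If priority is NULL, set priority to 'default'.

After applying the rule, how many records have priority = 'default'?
1

Step 1: Count records where priority IS NULL
Step 2: Found 1 records with NULL priority
Step 3: These records will have priority set to 'default'
Step 4: Records already having priority = 'default': 0
Step 5: Answer: 1 + 0 = 1 records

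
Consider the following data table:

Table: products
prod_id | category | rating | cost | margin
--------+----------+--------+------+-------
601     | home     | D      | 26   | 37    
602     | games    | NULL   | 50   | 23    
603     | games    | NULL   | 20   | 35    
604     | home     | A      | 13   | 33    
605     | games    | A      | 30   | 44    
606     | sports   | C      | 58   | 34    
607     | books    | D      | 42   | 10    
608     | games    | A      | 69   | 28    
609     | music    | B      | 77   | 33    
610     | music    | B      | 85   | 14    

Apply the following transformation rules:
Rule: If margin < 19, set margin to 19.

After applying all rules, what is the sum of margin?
305

Step 1: 2 records have margin < 19
Step 2: These records originally summed to 24
Step 3: After setting to minimum: 2 × 19 = 38
Step 4: Unaffected records sum: 267
Step 5: Final sum = 38 + 267 = 305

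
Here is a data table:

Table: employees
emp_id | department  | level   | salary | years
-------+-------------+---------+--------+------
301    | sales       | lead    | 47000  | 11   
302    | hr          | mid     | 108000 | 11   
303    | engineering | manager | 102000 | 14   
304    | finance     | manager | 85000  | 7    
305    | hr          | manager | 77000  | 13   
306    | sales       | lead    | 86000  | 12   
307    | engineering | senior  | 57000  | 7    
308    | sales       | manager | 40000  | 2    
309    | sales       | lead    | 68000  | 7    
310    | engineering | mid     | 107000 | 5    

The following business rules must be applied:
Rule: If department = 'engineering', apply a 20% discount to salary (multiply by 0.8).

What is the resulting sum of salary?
723800.0

Step 1: Records with department = 'engineering' have total salary = 266000
Step 2: Apply multiplier: 266000 × 0.8 = 212800.0
Step 3: Other records total: 511000
Step 4: Final sum = 212800.0 + 511000 = 723800.0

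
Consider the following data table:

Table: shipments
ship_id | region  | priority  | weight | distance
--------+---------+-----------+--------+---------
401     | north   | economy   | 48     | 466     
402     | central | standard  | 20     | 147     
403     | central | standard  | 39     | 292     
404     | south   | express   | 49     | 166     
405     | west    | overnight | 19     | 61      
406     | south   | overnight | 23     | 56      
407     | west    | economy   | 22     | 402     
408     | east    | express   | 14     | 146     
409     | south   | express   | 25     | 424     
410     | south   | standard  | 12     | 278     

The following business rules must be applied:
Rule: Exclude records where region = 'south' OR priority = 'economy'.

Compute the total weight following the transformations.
92

Step 1: Find records where region = 'south' OR priority = 'economy'
Step 2: 6 records match, summing to 179
Step 3: Original sum: 271
Step 4: Remaining sum = 271 - 179 = 92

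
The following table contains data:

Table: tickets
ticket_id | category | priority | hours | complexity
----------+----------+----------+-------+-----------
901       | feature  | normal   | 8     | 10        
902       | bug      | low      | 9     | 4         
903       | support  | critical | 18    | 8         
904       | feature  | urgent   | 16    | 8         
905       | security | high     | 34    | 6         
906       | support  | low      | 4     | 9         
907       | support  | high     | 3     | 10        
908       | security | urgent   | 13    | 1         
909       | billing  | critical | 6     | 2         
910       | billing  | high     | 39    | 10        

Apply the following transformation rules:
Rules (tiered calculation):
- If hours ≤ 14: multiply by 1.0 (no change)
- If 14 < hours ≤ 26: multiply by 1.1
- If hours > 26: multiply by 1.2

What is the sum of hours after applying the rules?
168.0

Step 1: Tier 1 (hours ≤ 14): 6 records, sum = 43 × 1.0 = 43.0
Step 2: Tier 2 (14 < hours ≤ 26): 2 records, sum = 34 × 1.1 = 37.4
Step 3: Tier 3 (hours > 26): 2 records, sum = 73 × 1.2 = 87.6
Step 4: Final sum = 43.0 + 37.4 + 87.6 = 168.0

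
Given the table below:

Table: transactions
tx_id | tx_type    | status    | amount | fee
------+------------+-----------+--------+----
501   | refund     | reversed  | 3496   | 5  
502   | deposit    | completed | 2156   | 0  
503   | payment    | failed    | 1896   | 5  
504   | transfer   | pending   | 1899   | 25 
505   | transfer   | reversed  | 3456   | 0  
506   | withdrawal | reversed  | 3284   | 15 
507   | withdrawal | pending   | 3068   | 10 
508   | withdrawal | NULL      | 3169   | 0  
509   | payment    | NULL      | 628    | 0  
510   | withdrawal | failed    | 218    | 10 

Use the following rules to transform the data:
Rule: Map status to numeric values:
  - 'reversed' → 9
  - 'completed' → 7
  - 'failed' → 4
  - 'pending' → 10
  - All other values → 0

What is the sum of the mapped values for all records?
62

Step 1: Apply mapping to each record
Step 2: Count by status:
  'reversed': 3 records × 9 = 27
  'completed': 1 records × 7 = 7
  'failed': 2 records × 4 = 8
  'pending': 2 records × 10 = 20
Step 3: Sum all mapped values = 62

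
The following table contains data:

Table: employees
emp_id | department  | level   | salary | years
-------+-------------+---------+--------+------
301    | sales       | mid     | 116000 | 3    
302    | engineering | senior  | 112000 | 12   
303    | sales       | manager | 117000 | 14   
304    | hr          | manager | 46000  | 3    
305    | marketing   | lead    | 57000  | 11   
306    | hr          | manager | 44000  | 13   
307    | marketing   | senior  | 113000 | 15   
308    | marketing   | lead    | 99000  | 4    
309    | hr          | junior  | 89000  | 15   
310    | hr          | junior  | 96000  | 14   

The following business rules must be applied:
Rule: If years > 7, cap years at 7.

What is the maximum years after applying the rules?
7

Step 1: Original maximum years = 15
Step 2: Apply cap at 7
Step 3: 7 records had years > 7 and were capped
Step 4: Maximum after transformation = 7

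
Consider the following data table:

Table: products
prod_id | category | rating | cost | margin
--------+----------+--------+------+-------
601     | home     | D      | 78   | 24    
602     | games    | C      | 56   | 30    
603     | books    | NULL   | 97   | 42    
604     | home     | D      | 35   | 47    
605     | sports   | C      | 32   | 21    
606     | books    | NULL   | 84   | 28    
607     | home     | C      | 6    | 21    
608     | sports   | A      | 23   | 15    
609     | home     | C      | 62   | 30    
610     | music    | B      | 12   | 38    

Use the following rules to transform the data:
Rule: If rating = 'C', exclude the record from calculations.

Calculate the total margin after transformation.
194

Step 1: Identify records where rating = 'C'
Step 2: The excluded records sum to 102
Step 3: Original total margin = 296
Step 4: Remaining total = 296 - 102 = 194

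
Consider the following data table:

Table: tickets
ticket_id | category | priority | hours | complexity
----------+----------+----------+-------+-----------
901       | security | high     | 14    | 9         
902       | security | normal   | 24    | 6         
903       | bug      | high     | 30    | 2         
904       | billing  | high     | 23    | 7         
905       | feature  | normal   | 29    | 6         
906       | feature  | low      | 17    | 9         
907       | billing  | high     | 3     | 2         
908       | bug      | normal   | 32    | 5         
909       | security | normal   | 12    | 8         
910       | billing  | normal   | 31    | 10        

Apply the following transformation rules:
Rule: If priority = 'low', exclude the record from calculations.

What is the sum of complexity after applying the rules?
55

Step 1: Identify records where priority = 'low'
Step 2: The excluded records sum to 9
Step 3: Original total complexity = 64
Step 4: Remaining total = 64 - 9 = 55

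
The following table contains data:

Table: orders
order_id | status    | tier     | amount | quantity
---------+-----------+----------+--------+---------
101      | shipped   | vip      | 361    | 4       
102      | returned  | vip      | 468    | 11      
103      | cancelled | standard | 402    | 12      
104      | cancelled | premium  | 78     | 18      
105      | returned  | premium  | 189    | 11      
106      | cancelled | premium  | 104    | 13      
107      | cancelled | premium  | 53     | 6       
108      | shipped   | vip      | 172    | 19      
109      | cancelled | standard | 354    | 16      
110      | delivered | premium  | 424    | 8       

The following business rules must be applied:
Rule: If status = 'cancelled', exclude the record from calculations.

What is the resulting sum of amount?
1614

Step 1: Identify records where status = 'cancelled'
Step 2: The excluded records sum to 991
Step 3: Original total amount = 2605
Step 4: Remaining total = 2605 - 991 = 1614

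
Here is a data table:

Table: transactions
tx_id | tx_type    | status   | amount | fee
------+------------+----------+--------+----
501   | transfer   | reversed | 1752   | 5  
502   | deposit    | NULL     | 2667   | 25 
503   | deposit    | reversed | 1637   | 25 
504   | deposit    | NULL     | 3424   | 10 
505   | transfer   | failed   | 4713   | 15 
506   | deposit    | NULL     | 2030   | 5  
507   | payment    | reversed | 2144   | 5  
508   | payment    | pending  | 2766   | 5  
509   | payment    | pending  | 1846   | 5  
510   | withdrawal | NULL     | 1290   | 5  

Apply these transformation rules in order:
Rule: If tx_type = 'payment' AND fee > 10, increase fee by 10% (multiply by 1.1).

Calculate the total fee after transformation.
105

Step 1: Find records where tx_type = 'payment' AND fee > 10
Step 2: 0 records match, summing to 0
Step 3: After multiplier: 0 × 1.1 = 0.0
Step 4: Unaffected records sum: 105
Step 5: Final sum = 0.0 + 105 = 105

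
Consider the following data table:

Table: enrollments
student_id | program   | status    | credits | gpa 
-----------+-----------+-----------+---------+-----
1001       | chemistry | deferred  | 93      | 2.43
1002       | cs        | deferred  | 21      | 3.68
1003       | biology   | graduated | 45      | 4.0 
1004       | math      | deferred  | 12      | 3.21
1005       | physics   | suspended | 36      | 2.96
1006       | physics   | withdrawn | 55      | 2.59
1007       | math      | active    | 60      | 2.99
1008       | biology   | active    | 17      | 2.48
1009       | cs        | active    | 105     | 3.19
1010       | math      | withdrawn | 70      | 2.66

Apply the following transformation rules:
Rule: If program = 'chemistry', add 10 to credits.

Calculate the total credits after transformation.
524

Step 1: Count records where program = 'chemistry': 1
Step 2: Total bonus added: 1 × 10 = 10
Step 3: Original sum of credits: 514
Step 4: Final sum = 514 + 10 = 524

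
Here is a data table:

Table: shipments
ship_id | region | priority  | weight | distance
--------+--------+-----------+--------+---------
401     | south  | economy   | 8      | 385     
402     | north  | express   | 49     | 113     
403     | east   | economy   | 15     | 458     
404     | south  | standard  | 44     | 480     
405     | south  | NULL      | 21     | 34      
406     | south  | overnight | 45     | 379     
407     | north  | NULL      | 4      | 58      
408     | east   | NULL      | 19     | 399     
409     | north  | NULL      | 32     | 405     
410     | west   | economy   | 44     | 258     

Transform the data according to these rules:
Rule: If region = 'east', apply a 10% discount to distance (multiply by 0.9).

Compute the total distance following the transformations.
2883.3

Step 1: Records with region = 'east' have total distance = 857
Step 2: Apply multiplier: 857 × 0.9 = 771.3
Step 3: Other records total: 2112
Step 4: Final sum = 771.3 + 2112 = 2883.3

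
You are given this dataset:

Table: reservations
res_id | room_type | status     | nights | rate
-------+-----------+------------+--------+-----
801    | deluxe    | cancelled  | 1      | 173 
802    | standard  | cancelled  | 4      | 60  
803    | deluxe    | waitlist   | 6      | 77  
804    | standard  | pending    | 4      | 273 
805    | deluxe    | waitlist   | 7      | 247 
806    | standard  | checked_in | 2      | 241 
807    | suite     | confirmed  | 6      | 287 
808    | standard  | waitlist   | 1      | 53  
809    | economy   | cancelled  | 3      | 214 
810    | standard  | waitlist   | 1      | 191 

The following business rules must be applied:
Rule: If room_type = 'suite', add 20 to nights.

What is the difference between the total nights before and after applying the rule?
20

Step 1: Original sum of nights = 35
Step 2: 1 records have room_type = 'suite'
Step 3: Each affected record changes by 20
Step 4: Total change = 1 × 20 = 20
Step 5: New sum = 35 + 20 = 55
Step 6: Difference = |55 - 35| = 20
        (Sum increased by 20)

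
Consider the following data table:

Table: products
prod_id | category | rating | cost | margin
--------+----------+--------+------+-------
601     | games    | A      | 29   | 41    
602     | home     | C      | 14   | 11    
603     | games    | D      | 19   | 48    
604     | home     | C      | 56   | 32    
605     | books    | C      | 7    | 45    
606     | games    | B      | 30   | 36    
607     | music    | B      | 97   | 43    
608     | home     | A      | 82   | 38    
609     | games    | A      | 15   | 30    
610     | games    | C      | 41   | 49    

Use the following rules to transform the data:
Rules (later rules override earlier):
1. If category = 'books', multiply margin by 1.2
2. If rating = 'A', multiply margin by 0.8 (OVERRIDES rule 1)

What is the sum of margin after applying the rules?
360.2

Step 1: Rule 2 takes priority for records with rating = 'A'
  - 3 records: 109 × 0.8 = 87.2
Step 2: Rule 1 applies to remaining records with category = 'books'
  - 1 records: 45 × 1.2 = 54.0
Step 3: Other records unchanged: 219
Step 4: Final sum = 87.2 + 54.0 + 219 = 360.2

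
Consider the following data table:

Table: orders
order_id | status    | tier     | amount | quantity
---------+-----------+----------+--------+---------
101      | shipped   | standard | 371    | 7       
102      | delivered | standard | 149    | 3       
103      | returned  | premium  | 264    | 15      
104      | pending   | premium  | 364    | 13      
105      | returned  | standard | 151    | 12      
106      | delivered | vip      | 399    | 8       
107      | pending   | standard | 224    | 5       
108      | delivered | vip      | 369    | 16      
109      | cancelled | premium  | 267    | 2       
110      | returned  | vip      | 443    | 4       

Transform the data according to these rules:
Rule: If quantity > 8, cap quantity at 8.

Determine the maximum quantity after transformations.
8

Step 1: Original maximum quantity = 16
Step 2: Apply cap at 8
Step 3: 4 records had quantity > 8 and were capped
Step 4: Maximum after transformation = 8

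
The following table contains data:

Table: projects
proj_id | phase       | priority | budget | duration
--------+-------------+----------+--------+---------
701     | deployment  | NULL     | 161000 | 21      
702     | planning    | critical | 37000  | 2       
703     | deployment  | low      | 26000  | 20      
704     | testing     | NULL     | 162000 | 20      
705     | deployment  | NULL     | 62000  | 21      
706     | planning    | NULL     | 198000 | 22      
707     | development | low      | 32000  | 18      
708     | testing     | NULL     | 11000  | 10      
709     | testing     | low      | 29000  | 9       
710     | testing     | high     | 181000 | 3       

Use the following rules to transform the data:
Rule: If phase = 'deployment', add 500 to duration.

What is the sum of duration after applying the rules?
1646

Step 1: Count records where phase = 'deployment': 3
Step 2: Total bonus added: 3 × 500 = 1500
Step 3: Original sum of duration: 146
Step 4: Final sum = 146 + 1500 = 1646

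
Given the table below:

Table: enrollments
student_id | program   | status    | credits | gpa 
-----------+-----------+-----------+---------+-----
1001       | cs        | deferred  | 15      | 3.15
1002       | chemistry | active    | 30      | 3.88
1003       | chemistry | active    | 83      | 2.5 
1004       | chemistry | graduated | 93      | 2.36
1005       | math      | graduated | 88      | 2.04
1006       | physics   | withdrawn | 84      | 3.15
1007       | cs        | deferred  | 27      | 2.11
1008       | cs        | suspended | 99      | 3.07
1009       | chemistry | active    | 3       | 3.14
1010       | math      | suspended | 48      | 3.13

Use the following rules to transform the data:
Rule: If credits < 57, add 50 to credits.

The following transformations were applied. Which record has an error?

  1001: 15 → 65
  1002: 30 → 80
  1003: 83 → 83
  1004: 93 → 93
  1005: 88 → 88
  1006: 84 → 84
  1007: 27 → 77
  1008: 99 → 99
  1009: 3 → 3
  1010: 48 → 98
Record 1009 has an error. The correct transformed value should be 53, not 3.

Step 1: Check each record against the rule
Step 2: Record 1009 has credits = 3
Step 3: Since 3 < 57, the bonus should have been applied
Step 4: Correct value = 53, but claimed value = 3
Conclusion: Record 1009 has the error.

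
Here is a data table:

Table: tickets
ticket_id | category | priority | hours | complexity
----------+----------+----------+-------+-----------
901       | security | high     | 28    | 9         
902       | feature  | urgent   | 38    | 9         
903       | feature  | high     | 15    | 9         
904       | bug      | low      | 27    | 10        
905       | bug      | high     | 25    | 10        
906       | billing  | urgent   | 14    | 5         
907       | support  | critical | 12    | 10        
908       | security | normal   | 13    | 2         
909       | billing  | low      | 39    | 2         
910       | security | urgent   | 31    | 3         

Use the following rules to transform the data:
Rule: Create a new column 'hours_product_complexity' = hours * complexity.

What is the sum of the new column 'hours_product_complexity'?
1636

Step 1: For each record, compute hours * complexity
Example calculations:
  28 * 9 = 252
  38 * 9 = 342
  15 * 9 = 135
  ...
Step 2: Sum all derived values
Step 3: Total = 1636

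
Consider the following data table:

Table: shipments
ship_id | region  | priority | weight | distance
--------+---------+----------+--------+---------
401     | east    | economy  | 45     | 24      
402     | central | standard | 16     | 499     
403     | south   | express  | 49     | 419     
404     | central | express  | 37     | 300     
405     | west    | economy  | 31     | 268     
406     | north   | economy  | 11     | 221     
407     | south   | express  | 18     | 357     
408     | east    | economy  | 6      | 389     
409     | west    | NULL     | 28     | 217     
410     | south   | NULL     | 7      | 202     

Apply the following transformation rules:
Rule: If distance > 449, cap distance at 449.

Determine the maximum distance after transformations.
449

Step 1: Original maximum distance = 499
Step 2: Apply cap at 449
Step 3: 1 records had distance > 449 and were capped
Step 4: Maximum after transformation = 449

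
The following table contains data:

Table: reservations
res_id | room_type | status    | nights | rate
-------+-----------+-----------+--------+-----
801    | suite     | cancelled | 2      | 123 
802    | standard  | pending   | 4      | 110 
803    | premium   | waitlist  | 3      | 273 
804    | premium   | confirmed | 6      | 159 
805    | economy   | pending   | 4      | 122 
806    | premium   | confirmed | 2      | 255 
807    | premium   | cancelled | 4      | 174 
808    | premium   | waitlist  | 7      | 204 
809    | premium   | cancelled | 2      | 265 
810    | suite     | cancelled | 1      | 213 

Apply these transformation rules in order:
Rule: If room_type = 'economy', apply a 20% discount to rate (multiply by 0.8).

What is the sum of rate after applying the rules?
1873.6

Step 1: Records with room_type = 'economy' have total rate = 122
Step 2: Apply multiplier: 122 × 0.8 = 97.6
Step 3: Other records total: 1776
Step 4: Final sum = 97.6 + 1776 = 1873.6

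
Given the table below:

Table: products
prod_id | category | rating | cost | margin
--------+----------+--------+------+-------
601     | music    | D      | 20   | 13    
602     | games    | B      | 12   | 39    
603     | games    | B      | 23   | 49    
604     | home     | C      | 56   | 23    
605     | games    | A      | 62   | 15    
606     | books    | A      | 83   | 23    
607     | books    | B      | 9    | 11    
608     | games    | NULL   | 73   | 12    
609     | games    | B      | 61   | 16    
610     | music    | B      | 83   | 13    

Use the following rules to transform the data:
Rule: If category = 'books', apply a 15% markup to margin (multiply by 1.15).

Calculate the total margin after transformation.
219.1

Step 1: Records with category = 'books' have total margin = 34
Step 2: Apply multiplier: 34 × 1.15 = 39.1
Step 3: Other records total: 180
Step 4: Final sum = 39.1 + 180 = 219.1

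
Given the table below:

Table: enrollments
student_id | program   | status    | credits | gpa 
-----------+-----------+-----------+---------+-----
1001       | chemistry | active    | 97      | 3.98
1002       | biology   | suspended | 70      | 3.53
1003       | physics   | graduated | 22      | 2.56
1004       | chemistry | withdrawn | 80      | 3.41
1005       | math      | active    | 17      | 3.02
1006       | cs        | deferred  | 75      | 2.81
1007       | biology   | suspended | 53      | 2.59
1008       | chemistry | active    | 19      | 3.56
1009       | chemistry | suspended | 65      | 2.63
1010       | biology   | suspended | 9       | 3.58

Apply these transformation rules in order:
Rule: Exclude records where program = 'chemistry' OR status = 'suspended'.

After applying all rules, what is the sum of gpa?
8.39

Step 1: Find records where program = 'chemistry' OR status = 'suspended'
Step 2: 7 records match, summing to 23.28
Step 3: Original sum: 31.67
Step 4: Remaining sum = 31.67 - 23.28 = 8.39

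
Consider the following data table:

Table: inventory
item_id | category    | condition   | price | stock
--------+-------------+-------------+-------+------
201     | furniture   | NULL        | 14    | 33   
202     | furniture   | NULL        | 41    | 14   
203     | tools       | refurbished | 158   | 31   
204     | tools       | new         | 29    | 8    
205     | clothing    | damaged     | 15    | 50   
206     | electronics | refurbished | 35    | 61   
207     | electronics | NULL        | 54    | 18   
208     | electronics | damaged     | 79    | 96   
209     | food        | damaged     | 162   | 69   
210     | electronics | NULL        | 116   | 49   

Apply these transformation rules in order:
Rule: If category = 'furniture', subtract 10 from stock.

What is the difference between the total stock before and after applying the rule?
20

Step 1: Original sum of stock = 429
Step 2: 2 records have category = 'furniture'
Step 3: Each affected record changes by -10
Step 4: Total change = 2 × -10 = -20
Step 5: New sum = 429 + -20 = 409
Step 6: Difference = |409 - 429| = 20
        (Sum decreased by 20)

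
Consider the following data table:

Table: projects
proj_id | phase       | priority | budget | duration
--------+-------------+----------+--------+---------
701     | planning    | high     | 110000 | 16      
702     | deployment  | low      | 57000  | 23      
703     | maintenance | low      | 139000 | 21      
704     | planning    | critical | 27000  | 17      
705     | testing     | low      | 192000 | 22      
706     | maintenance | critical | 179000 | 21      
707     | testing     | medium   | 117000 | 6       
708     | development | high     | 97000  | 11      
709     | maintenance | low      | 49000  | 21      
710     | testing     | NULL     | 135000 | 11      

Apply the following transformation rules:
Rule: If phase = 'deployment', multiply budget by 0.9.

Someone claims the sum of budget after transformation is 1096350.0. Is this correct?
No, the correct result is 1096300.0.

Step 1: Calculate the correct sum after transformation
Step 2: Apply multiplier 0.9 to records where phase = 'deployment'
Step 3: Correct result = 1096300.0
Step 4: Claimed result = 1096350.0
Step 5: 1096300.0 ≠ 1096350.0
Conclusion: The claimed result is incorrect. The correct answer is 1096300.0.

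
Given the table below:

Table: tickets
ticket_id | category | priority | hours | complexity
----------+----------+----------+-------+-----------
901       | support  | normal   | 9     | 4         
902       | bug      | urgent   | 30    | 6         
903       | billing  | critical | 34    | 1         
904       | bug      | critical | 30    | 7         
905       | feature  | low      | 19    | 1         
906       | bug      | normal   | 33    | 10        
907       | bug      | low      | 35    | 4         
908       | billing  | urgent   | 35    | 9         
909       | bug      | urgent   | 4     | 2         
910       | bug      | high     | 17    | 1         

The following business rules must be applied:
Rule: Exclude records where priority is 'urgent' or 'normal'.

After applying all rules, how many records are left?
5

Step 1: Count records to exclude
  - 3 (urgent) + 2 (normal) = 5 records
Step 2: Total records: 10
Step 3: Remaining = 10 - 5 = 5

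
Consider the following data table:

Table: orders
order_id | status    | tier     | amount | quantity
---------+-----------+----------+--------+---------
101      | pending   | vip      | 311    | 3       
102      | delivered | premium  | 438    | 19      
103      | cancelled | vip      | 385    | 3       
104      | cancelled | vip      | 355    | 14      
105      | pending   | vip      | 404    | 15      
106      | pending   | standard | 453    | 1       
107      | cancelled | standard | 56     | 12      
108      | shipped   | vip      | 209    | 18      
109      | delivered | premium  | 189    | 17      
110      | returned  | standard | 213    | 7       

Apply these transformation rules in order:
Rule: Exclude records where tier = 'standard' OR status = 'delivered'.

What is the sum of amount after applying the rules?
1664

Step 1: Find records where tier = 'standard' OR status = 'delivered'
Step 2: 5 records match, summing to 1349
Step 3: Original sum: 3013
Step 4: Remaining sum = 3013 - 1349 = 1664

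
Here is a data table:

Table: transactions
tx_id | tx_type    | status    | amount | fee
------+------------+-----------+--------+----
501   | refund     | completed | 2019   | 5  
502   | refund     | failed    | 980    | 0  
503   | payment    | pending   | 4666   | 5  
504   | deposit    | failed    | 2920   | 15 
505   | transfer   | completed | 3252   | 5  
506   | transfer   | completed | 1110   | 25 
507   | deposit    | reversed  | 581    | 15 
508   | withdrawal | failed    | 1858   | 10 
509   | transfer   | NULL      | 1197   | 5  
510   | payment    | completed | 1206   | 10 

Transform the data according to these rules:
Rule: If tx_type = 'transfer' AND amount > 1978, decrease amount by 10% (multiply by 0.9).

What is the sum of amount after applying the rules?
19463.8

Step 1: Find records where tx_type = 'transfer' AND amount > 1978
Step 2: 1 records match, summing to 3252
Step 3: After multiplier: 3252 × 0.9 = 2926.8
Step 4: Unaffected records sum: 16537
Step 5: Final sum = 2926.8 + 16537 = 19463.8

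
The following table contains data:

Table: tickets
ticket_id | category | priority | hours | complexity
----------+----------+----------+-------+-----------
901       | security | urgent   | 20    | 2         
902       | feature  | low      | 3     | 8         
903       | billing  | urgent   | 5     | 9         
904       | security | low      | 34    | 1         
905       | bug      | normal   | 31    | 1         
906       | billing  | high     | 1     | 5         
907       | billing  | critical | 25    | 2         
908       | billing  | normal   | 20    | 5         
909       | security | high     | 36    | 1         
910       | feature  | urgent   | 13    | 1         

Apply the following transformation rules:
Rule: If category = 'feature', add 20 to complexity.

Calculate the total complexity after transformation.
75

Step 1: Count records where category = 'feature': 2
Step 2: Total bonus added: 2 × 20 = 40
Step 3: Original sum of complexity: 35
Step 4: Final sum = 35 + 40 = 75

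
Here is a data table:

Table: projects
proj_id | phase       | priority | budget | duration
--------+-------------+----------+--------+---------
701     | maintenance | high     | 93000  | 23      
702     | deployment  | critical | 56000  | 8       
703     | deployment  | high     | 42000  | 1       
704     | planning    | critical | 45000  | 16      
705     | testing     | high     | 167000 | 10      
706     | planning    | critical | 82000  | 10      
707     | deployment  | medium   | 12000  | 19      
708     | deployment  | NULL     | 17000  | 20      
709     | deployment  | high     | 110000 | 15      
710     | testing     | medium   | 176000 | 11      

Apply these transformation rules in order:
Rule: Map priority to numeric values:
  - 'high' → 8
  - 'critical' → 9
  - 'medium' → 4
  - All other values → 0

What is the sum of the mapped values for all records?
67

Step 1: Apply mapping to each record
Step 2: Count by status:
  'high': 4 records × 8 = 32
  'critical': 3 records × 9 = 27
  'medium': 2 records × 4 = 8
Step 3: Sum all mapped values = 67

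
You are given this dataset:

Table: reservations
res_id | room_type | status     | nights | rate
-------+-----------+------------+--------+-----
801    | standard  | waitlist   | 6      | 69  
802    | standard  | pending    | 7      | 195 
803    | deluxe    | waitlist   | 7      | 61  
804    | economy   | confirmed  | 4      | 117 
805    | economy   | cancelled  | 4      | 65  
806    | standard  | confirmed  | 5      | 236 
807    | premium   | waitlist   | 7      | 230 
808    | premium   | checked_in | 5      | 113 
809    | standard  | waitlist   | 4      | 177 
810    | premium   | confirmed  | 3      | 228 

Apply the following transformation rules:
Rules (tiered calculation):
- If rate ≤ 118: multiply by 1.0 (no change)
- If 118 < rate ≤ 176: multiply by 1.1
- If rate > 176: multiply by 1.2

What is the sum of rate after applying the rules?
1704.2

Step 1: Tier 1 (rate ≤ 118): 5 records, sum = 425 × 1.0 = 425.0
Step 2: Tier 2 (118 < rate ≤ 176): 0 records, sum = 0 × 1.1 = 0.0
Step 3: Tier 3 (rate > 176): 5 records, sum = 1066 × 1.2 = 1279.2
Step 4: Final sum = 425.0 + 0.0 + 1279.2 = 1704.2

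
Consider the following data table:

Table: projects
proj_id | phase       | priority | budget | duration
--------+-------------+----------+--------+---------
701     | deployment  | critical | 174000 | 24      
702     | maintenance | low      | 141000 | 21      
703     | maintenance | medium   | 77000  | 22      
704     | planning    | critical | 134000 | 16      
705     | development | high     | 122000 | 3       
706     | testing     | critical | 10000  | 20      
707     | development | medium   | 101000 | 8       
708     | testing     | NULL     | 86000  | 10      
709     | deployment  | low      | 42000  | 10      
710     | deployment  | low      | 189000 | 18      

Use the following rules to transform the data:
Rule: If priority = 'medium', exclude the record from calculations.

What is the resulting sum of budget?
898000

Step 1: Identify records where priority = 'medium'
Step 2: The excluded records sum to 178000
Step 3: Original total budget = 1076000
Step 4: Remaining total = 1076000 - 178000 = 898000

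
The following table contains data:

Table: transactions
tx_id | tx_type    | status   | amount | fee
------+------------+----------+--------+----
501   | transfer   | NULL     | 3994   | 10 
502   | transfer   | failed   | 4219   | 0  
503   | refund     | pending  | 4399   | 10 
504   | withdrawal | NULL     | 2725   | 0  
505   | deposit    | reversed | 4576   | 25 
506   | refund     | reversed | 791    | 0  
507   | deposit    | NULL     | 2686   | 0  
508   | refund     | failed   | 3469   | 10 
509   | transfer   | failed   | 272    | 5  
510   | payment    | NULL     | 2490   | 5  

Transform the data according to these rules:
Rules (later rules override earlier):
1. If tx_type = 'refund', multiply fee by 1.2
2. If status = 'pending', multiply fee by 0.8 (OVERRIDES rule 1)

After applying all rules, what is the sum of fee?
65.0

Step 1: Rule 2 takes priority for records with status = 'pending'
  - 1 records: 10 × 0.8 = 8.0
Step 2: Rule 1 applies to remaining records with tx_type = 'refund'
  - 2 records: 10 × 1.2 = 12.0
Step 3: Other records unchanged: 45
Step 4: Final sum = 8.0 + 12.0 + 45 = 65.0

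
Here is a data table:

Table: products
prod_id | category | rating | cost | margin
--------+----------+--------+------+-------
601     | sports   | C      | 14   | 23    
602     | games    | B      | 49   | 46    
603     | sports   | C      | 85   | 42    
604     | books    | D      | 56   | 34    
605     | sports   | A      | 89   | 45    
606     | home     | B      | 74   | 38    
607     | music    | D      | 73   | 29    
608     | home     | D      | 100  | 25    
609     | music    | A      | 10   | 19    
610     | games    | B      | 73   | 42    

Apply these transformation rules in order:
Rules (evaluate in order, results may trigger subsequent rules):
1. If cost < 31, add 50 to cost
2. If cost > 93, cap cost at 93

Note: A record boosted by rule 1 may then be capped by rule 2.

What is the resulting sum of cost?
716

Step 1: Apply rule 1 to records with cost < 31
  - 2 records get bonus of 50
  - Of these, 0 records then exceed 93 and get capped
Step 2: Apply rule 2 to records with cost > 93
  - 1 records (original) are capped
Step 3: Calculate final sum = 716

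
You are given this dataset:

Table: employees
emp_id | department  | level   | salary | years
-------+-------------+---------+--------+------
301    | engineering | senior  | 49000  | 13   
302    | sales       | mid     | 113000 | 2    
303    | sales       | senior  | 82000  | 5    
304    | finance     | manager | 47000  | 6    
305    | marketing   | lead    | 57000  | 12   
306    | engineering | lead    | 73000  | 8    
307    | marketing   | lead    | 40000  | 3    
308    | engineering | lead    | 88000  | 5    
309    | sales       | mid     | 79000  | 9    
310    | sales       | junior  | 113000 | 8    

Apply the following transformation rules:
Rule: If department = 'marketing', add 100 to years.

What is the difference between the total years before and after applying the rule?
200

Step 1: Original sum of years = 71
Step 2: 2 records have department = 'marketing'
Step 3: Each affected record changes by 100
Step 4: Total change = 2 × 100 = 200
Step 5: New sum = 71 + 200 = 271
Step 6: Difference = |271 - 71| = 200
        (Sum increased by 200)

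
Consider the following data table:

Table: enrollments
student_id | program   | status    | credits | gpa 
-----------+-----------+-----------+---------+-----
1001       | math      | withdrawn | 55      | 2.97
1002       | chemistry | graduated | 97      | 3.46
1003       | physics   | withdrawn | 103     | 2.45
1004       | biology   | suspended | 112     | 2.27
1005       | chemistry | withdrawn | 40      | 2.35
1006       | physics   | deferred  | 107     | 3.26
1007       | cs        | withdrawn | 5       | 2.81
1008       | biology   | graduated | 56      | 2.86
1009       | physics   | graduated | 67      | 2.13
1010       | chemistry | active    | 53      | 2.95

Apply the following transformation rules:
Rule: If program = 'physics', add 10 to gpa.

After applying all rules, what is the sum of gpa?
57.51

Step 1: Count records where program = 'physics': 3
Step 2: Total bonus added: 3 × 10 = 30
Step 3: Original sum of gpa: 27.51
Step 4: Final sum = 27.51 + 30 = 57.51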